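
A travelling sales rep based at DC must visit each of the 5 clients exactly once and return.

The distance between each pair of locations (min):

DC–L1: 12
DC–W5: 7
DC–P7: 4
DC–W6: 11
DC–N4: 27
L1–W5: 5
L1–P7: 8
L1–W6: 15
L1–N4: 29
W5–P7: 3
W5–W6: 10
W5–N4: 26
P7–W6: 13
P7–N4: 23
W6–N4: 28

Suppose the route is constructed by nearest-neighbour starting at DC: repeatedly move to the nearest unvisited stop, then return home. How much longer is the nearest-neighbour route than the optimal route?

From DC: P7=4, W5=7, W6=11, L1=12, N4=27 → choose P7 (4).
From P7: W5=3, L1=8, W6=13, N4=23 → choose W5 (3).
From W5: L1=5, W6=10, N4=26 → choose L1 (5).
From L1: W6=15, N4=29 → choose W6 (15).
From W6: N4=28 → choose N4 (28).
NN route DC → P7 → W5 → L1 → W6 → N4 → DC costs 82.
Optimal: DC → P7 → W5 → L1 → N4 → W6 → DC costs 80 (by enumerating all 60 distinct tours).
Excess = 82 − 80 = 2.

The nearest-neighbour route is 2 min longer than optimal.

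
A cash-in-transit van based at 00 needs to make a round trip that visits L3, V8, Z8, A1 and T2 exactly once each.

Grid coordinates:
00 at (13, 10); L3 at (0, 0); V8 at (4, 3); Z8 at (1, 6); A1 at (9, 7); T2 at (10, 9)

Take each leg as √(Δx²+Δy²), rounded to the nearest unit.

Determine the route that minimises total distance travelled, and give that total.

With 5 stops there are 5!/2 = 60 distinct round trips (a route and its reverse cost the same).
00→L3→V8→Z8→A1→T2→00: 16+5+4+8+2+3 = 38
00→L3→V8→Z8→T2→A1→00: 16+5+4+9+2+5 = 41
00→L3→V8→A1→Z8→T2→00: 16+5+6+8+9+3 = 47
00→L3→V8→A1→T2→Z8→00: 16+5+6+2+9+13 = 51
00→L3→V8→T2→Z8→A1→00: 16+5+8+9+8+5 = 51
00→L3→V8→T2→A1→Z8→00: 16+5+8+2+8+13 = 52
00→L3→Z8→V8→A1→T2→00: 16+6+4+6+2+3 = 37
00→L3→Z8→V8→T2→A1→00: 16+6+4+8+2+5 = 41
00→L3→Z8→A1→V8→T2→00: 16+6+8+6+8+3 = 47
00→L3→Z8→A1→T2→V8→00: 16+6+8+2+8+11 = 51
00→L3→Z8→T2→V8→A1→00: 16+6+9+8+6+5 = 50
00→L3→Z8→T2→A1→V8→00: 16+6+9+2+6+11 = 50
00→L3→A1→V8→Z8→T2→00: 16+11+6+4+9+3 = 49
00→L3→A1→V8→T2→Z8→00: 16+11+6+8+9+13 = 63
… (46 more)
00→A1→V8→L3→Z8→T2→00: 5+6+5+6+9+3 = 34  ← best
The minimum is 34.
One optimal route: 00 → A1 → V8 → L3 → Z8 → T2 → 00 (or its reverse).

Shortest round trip = 34.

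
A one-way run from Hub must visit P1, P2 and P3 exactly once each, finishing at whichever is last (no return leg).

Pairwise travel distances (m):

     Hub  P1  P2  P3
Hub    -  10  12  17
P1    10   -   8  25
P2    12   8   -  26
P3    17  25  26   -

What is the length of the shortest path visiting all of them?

There are 3! = 6 possible orderings.
Hub→P1→P2→P3: 10+8+26 = 44
Hub→P1→P3→P2: 10+25+26 = 61
Hub→P2→P1→P3: 12+8+25 = 45
Hub→P2→P3→P1: 12+26+25 = 63
Hub→P3→P1→P2: 17+25+8 = 50
Hub→P3→P2→P1: 17+26+8 = 51
The minimum is 44.
One shortest path: Hub → P1 → P2 → P3.

Minimum one-way distance = 44 m.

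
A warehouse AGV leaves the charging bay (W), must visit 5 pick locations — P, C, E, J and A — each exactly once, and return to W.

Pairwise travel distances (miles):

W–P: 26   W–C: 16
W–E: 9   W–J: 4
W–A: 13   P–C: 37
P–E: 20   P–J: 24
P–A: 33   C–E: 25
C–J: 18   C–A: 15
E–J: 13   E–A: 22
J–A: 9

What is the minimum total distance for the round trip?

With 5 stops there are 5!/2 = 60 distinct round trips (a route and its reverse cost the same).
W → P → C → E → J → A → W: 26+37+25+13+9+13 = 123
W → P → C → E → A → J → W: 26+37+25+22+9+4 = 123
W → P → C → J → E → A → W: 26+37+18+13+22+13 = 129
W → P → C → J → A → E → W: 26+37+18+9+22+9 = 121
W → P → C → A → E → J → W: 26+37+15+22+13+4 = 117
W → P → C → A → J → E → W: 26+37+15+9+13+9 = 109
W → P → E → C → J → A → W: 26+20+25+18+9+13 = 111
W → P → E → C → A → J → W: 26+20+25+15+9+4 = 99
W → P → E → J → C → A → W: 26+20+13+18+15+13 = 105
W → P → E → J → A → C → W: 26+20+13+9+15+16 = 99
W → P → E → A → C → J → W: 26+20+22+15+18+4 = 105
W → P → E → A → J → C → W: 26+20+22+9+18+16 = 111
W → P → J → C → E → A → W: 26+24+18+25+22+13 = 128
W → P → J → C → A → E → W: 26+24+18+15+22+9 = 114
… (46 more)
W → C → A → J → P → E → W: 16+15+9+24+20+9 = 93  ← best
The minimum is 93.
One optimal route: W → C → A → J → P → E → W (or its reverse).

Shortest round trip = 93 miles.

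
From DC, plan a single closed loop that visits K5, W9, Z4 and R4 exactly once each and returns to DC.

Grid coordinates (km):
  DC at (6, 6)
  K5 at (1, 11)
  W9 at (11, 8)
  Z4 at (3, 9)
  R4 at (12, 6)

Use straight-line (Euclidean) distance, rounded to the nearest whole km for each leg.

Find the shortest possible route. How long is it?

25 km — the shortest possible round trip.

There are 12 distinct closed tours to check (reversals are equivalent).
DC → K5 → W9 → Z4 → R4 → DC: 7+10+8+9+6 = 40
DC → K5 → W9 → R4 → Z4 → DC: 7+10+2+9+4 = 32
DC → K5 → Z4 → W9 → R4 → DC: 7+3+8+2+6 = 26
DC → K5 → Z4 → R4 → W9 → DC: 7+3+9+2+5 = 26
DC → K5 → R4 → W9 → Z4 → DC: 7+12+2+8+4 = 33
DC → K5 → R4 → Z4 → W9 → DC: 7+12+9+8+5 = 41
DC → W9 → K5 → Z4 → R4 → DC: 5+10+3+9+6 = 33
DC → W9 → K5 → R4 → Z4 → DC: 5+10+12+9+4 = 40
DC → W9 → Z4 → K5 → R4 → DC: 5+8+3+12+6 = 34
DC → W9 → R4 → K5 → Z4 → DC: 5+2+12+3+4 = 26
DC → Z4 → K5 → W9 → R4 → DC: 4+3+10+2+6 = 25
DC → Z4 → W9 → K5 → R4 → DC: 4+8+10+12+6 = 40
The minimum is 25.
One optimal route: DC → Z4 → K5 → W9 → R4 → DC (or its reverse).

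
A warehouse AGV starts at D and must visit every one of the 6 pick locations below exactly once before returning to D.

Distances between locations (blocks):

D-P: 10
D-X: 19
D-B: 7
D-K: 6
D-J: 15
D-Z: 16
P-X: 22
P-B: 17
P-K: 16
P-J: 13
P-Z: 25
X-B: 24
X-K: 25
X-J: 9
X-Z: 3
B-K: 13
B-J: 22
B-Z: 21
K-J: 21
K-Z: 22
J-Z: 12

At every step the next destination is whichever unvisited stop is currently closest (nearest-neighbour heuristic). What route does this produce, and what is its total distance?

Total distance 77 blocks via the nearest-neighbour route D → K → B → P → J → X → Z → D.

From D: distances to unvisited — K=6, B=7, P=10, J=15, Z=16, X=19. Nearest is K (6).
From K: distances to unvisited — B=13, P=16, J=21, Z=22, X=25. Nearest is B (13).
From B: distances to unvisited — P=17, Z=21, J=22, X=24. Nearest is P (17).
From P: distances to unvisited — J=13, X=22, Z=25. Nearest is J (13).
From J: distances to unvisited — X=9, Z=12. Nearest is X (9).
From X: distances to unvisited — Z=3. Nearest is Z (3).
Return Z→D: 16.
Total = 6 + 13 + 17 + 13 + 9 + 3 + 16 = 77.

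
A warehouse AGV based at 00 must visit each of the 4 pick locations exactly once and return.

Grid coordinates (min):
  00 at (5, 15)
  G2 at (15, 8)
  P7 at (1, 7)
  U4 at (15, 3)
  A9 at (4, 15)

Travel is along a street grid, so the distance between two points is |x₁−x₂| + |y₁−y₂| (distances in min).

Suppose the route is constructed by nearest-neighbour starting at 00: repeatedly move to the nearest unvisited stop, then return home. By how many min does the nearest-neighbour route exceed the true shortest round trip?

The nearest-neighbour route is 2 min longer than optimal.

From 00: A9=1, P7=12, G2=17, U4=22 → choose A9 (1).
From A9: P7=11, G2=18, U4=23 → choose P7 (11).
From P7: G2=15, U4=18 → choose G2 (15).
From G2: U4=5 → choose U4 (5).
NN route 00 → A9 → P7 → G2 → U4 → 00 costs 54.
Optimal: 00 → G2 → U4 → P7 → A9 → 00 costs 52 (by enumerating all 12 distinct tours).
Excess = 54 − 52 = 2.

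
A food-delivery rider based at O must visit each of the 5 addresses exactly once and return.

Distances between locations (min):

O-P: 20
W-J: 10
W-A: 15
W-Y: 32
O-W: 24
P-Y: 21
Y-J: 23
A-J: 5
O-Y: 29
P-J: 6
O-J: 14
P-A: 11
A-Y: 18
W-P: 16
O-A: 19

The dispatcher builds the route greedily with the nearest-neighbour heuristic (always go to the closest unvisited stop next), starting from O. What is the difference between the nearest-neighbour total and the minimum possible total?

O: J=14, A=19, P=20, W=24, Y=29 ⇒ J
J: A=5, P=6, W=10, Y=23 ⇒ A
A: P=11, W=15, Y=18 ⇒ P
P: W=16, Y=21 ⇒ W
W: Y=32 ⇒ Y
NN route O → J → A → P → W → Y → O costs 107.
Optimal: O → W → P → Y → A → J → O costs 98 (by enumerating all 60 distinct tours).
Excess = 107 − 98 = 9.

Excess over optimum: 9 min.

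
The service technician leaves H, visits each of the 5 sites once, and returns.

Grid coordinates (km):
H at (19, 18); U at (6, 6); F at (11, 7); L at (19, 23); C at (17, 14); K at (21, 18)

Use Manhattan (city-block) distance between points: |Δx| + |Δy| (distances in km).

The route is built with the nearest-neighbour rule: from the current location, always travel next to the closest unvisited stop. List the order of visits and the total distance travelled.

Total distance 64 km via the nearest-neighbour route H → K → L → C → F → U → H.

H → [K:2 / L:5 / C:6 / F:19 / U:25] → K (2)
K → [L:7 / C:8 / F:21 / U:27] → L (7)
L → [C:11 / F:24 / U:30] → C (11)
C → [F:13 / U:19] → F (13)
F → [U:6] → U (6)
Return U→H: 25.
Total = 2 + 7 + 11 + 13 + 6 + 25 = 64.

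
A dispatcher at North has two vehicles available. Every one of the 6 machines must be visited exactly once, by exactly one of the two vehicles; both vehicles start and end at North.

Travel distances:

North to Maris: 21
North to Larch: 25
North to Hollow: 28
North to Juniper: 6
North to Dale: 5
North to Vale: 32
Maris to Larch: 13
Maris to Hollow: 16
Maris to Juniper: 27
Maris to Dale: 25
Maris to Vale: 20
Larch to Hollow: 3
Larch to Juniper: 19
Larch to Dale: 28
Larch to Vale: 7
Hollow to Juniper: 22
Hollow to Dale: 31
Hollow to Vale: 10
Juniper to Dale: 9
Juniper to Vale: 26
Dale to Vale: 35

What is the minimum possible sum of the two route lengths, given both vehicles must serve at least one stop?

Try each way of splitting the stops between the two vehicles (each non-empty) and, for each split, find the best tour for each vehicle:
  {Maris} + {Larch, Hollow, Juniper, Dale, Vale}: 42 + 78 = 120
  {Larch} + {Maris, Hollow, Juniper, Dale, Vale}: 50 + 87 = 137
  {Maris, Larch} + {Hollow, Juniper, Dale, Vale}: 59 + 78 = 137
  {Hollow} + {Maris, Larch, Juniper, Dale, Vale}: 56 + 81 = 137
  {Maris, Hollow} + {Larch, Juniper, Dale, Vale}: 65 + 72 = 137
  {Larch, Hollow} + {Maris, Juniper, Dale, Vale}: 56 + 81 = 137
  … (31 splits in total)
  {Dale} + {Maris, Larch, Hollow, Juniper, Vale}: 10 + 79 = 89  ← best
Best: vehicle 1 North → Dale → North = 10; vehicle 2 North → Maris → Larch → Hollow → Vale → Juniper → North = 79; combined 89.

Minimum combined distance: 89.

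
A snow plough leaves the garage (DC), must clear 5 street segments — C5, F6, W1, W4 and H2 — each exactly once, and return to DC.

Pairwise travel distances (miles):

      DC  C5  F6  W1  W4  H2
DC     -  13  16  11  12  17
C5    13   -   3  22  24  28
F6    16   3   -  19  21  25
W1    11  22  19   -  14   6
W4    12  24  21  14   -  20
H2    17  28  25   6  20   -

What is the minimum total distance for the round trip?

Minimum total distance: 73 miles.

There are 60 distinct closed tours to check (reversals are equivalent).
DC - C5 - F6 - W1 - W4 - H2 - DC: 13+3+19+14+20+17 = 86
DC - C5 - F6 - W1 - H2 - W4 - DC: 13+3+19+6+20+12 = 73
DC - C5 - F6 - W4 - W1 - H2 - DC: 13+3+21+14+6+17 = 74
DC - C5 - F6 - W4 - H2 - W1 - DC: 13+3+21+20+6+11 = 74
DC - C5 - F6 - H2 - W1 - W4 - DC: 13+3+25+6+14+12 = 73
DC - C5 - F6 - H2 - W4 - W1 - DC: 13+3+25+20+14+11 = 86
DC - C5 - W1 - F6 - W4 - H2 - DC: 13+22+19+21+20+17 = 112
DC - C5 - W1 - F6 - H2 - W4 - DC: 13+22+19+25+20+12 = 111
DC - C5 - W1 - W4 - F6 - H2 - DC: 13+22+14+21+25+17 = 112
DC - C5 - W1 - W4 - H2 - F6 - DC: 13+22+14+20+25+16 = 110
DC - C5 - W1 - H2 - F6 - W4 - DC: 13+22+6+25+21+12 = 99
DC - C5 - W1 - H2 - W4 - F6 - DC: 13+22+6+20+21+16 = 98
DC - C5 - W4 - F6 - W1 - H2 - DC: 13+24+21+19+6+17 = 100
DC - C5 - W4 - F6 - H2 - W1 - DC: 13+24+21+25+6+11 = 100
… (46 more)
The minimum is 73.
One optimal route: DC → C5 → F6 → W1 → H2 → W4 → DC (or its reverse).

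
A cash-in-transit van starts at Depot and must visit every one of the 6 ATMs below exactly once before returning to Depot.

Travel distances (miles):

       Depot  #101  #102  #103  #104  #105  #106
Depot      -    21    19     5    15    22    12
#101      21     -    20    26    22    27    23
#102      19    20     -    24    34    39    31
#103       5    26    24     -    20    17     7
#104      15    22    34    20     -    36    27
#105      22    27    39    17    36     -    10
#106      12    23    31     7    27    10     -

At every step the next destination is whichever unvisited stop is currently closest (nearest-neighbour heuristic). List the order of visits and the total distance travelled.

Depot → [#103:5 / #106:12 / #104:15 / #102:19 / #101:21 / #105:22] → #103 (5)
#103 → [#106:7 / #105:17 / #104:20 / #102:24 / #101:26] → #106 (7)
#106 → [#105:10 / #101:23 / #104:27 / #102:31] → #105 (10)
#105 → [#101:27 / #104:36 / #102:39] → #101 (27)
#101 → [#102:20 / #104:22] → #102 (20)
#102 → [#104:34] → #104 (34)
Return #104→Depot: 15.
Total = 5 + 7 + 10 + 27 + 20 + 34 + 15 = 118.

118 miles along Depot → #103 → #106 → #105 → #101 → #102 → #104 → Depot.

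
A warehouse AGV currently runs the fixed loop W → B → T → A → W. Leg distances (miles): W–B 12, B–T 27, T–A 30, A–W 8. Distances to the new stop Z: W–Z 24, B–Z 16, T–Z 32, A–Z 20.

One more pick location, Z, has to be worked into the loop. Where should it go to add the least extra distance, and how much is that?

Minimum extra distance: 21 miles, inserting Z between B and T.

Insertion cost between consecutive stops i–j is d(i,Z) + d(Z,j) − d(i,j):
  between W and B: 24 + 16 − 12 = 28
  between B and T: 16 + 32 − 27 = 21
  between T and A: 32 + 20 − 30 = 22
  between A and W: 20 + 24 − 8 = 36
Cheapest insertion is between B and T, adding 21.
New total = 77 + 21 = 98.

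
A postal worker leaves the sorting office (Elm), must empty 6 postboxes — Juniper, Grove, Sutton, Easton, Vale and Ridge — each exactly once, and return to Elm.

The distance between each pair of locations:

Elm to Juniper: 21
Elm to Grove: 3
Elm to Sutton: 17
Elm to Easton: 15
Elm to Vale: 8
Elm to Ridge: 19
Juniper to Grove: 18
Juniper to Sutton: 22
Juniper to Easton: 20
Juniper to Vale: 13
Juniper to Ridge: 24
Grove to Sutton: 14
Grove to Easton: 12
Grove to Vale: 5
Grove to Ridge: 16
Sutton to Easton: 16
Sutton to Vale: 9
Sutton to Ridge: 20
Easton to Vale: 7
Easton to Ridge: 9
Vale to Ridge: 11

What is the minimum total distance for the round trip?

With 6 stops there are 6!/2 = 360 distinct round trips (a route and its reverse cost the same).
Elm→Juniper→Grove→Sutton→Easton→Vale→Ridge→Elm: 21+18+14+16+7+11+19 = 106
Elm→Juniper→Grove→Sutton→Easton→Ridge→Vale→Elm: 21+18+14+16+9+11+8 = 97
Elm→Juniper→Grove→Sutton→Vale→Easton→Ridge→Elm: 21+18+14+9+7+9+19 = 97
Elm→Juniper→Grove→Sutton→Vale→Ridge→Easton→Elm: 21+18+14+9+11+9+15 = 97
Elm→Juniper→Grove→Sutton→Ridge→Easton→Vale→Elm: 21+18+14+20+9+7+8 = 97
Elm→Juniper→Grove→Sutton→Ridge→Vale→Easton→Elm: 21+18+14+20+11+7+15 = 106
Elm→Juniper→Grove→Easton→Sutton→Vale→Ridge→Elm: 21+18+12+16+9+11+19 = 106
Elm→Juniper→Grove→Easton→Sutton→Ridge→Vale→Elm: 21+18+12+16+20+11+8 = 106
… (352 more)
Elm→Juniper→Sutton→Easton→Ridge→Vale→Grove→Elm: 21+22+16+9+11+5+3 = 87  ← best
The minimum is 87.
One optimal route: Elm → Juniper → Sutton → Easton → Ridge → Vale → Grove → Elm (or its reverse).

Shortest round trip = 87.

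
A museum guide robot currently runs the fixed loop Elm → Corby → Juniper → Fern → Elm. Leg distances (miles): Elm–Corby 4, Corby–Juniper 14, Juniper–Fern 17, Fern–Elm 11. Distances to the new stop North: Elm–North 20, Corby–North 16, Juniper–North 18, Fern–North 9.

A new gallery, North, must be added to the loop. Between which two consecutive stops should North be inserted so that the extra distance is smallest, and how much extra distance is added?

Insertion cost between consecutive stops i–j is d(i,North) + d(North,j) − d(i,j):
  between Elm and Corby: 20 + 16 − 4 = 32
  between Corby and Juniper: 16 + 18 − 14 = 20
  between Juniper and Fern: 18 + 9 − 17 = 10
  between Fern and Elm: 9 + 20 − 11 = 18
Cheapest insertion is between Juniper and Fern, adding 10.
New total = 46 + 10 = 56.

Minimum extra distance: 10 miles, inserting North between Juniper and Fern.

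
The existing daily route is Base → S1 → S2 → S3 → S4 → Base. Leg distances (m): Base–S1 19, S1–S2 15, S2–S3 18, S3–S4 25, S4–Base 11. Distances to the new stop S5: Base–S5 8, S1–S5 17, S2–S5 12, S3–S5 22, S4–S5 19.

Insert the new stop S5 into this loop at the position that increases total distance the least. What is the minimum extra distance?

+6 m — insert S5 between Base and S1.

Insertion cost between consecutive stops i–j is d(i,S5) + d(S5,j) − d(i,j):
  between Base and S1: 8 + 17 − 19 = 6
  between S1 and S2: 17 + 12 − 15 = 14
  between S2 and S3: 12 + 22 − 18 = 16
  between S3 and S4: 22 + 19 − 25 = 16
  between S4 and Base: 19 + 8 − 11 = 16
Cheapest insertion is between Base and S1, adding 6.
New total = 88 + 6 = 94.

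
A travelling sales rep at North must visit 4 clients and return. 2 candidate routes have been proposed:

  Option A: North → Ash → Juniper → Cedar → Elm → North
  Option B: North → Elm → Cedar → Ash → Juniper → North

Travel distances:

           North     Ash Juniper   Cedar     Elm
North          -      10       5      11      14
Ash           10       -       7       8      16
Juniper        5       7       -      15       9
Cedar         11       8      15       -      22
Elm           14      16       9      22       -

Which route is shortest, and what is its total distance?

Option A: 10 + 7 + 15 + 22 + 14 = 68
Option B: 14 + 22 + 8 + 7 + 5 = 56

Shortest is Option B, total 56.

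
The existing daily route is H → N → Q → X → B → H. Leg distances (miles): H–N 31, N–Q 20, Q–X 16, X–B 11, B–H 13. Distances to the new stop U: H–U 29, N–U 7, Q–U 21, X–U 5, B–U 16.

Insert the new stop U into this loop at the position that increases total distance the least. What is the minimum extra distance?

Minimum extra distance: 5 miles, inserting U between H and N.

Insertion cost between consecutive stops i–j is d(i,U) + d(U,j) − d(i,j):
  between H and N: 29 + 7 − 31 = 5
  between N and Q: 7 + 21 − 20 = 8
  between Q and X: 21 + 5 − 16 = 10
  between X and B: 5 + 16 − 11 = 10
  between B and H: 16 + 29 − 13 = 32
Cheapest insertion is between H and N, adding 5.
New total = 91 + 5 = 96.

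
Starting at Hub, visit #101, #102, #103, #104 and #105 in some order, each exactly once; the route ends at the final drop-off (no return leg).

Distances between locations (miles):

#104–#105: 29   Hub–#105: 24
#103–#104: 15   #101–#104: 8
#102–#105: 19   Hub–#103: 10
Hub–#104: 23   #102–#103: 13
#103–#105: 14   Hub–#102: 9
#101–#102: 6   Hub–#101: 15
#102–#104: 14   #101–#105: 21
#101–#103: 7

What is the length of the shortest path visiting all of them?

Minimum one-way distance = 52 miles.

There are 5! = 120 possible orderings.
Hub - #101 - #102 - #103 - #104 - #105: 15+6+13+15+29 = 78
Hub - #101 - #102 - #103 - #105 - #104: 15+6+13+14+29 = 77
Hub - #101 - #102 - #104 - #103 - #105: 15+6+14+15+14 = 64
Hub - #101 - #102 - #104 - #105 - #103: 15+6+14+29+14 = 78
Hub - #101 - #102 - #105 - #103 - #104: 15+6+19+14+15 = 69
Hub - #101 - #102 - #105 - #104 - #103: 15+6+19+29+15 = 84
Hub - #101 - #103 - #102 - #104 - #105: 15+7+13+14+29 = 78
Hub - #101 - #103 - #102 - #105 - #104: 15+7+13+19+29 = 83
Hub - #101 - #103 - #104 - #102 - #105: 15+7+15+14+19 = 70
Hub - #101 - #103 - #104 - #105 - #102: 15+7+15+29+19 = 85
Hub - #101 - #103 - #105 - #102 - #104: 15+7+14+19+14 = 69
Hub - #101 - #103 - #105 - #104 - #102: 15+7+14+29+14 = 79
Hub - #101 - #104 - #102 - #103 - #105: 15+8+14+13+14 = 64
Hub - #101 - #104 - #102 - #105 - #103: 15+8+14+19+14 = 70
… (106 more)
Hub - #102 - #101 - #104 - #103 - #105: 9+6+8+15+14 = 52  ← best
The minimum is 52.
One shortest path: Hub → #102 → #101 → #104 → #103 → #105.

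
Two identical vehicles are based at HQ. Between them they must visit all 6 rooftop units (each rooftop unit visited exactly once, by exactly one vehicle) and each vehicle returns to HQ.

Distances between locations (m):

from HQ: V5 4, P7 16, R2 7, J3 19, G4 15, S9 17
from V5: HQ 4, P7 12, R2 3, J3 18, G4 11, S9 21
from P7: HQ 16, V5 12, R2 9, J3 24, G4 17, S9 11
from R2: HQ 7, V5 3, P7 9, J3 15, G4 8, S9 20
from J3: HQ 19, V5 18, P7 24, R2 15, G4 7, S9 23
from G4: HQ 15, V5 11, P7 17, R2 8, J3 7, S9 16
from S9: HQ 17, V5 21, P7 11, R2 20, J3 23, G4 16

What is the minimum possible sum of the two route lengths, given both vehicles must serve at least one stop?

Try each way of splitting the stops between the two vehicles (each non-empty) and, for each split, find the best tour for each vehicle:
  {V5} + {P7, R2, J3, G4, S9}: 8 + 69 = 77
  {P7} + {V5, R2, J3, G4, S9}: 32 + 62 = 94
  {V5, P7} + {R2, J3, G4, S9}: 32 + 62 = 94
  {R2} + {V5, P7, J3, G4, S9}: 14 + 69 = 83
  {V5, R2} + {P7, J3, G4, S9}: 14 + 69 = 83
  {P7, R2} + {V5, J3, G4, S9}: 32 + 62 = 94
  … (31 splits in total)
Best: vehicle 1 HQ → V5 → HQ = 8; vehicle 2 HQ → R2 → P7 → S9 → G4 → J3 → HQ = 69; combined 77.

77 m — the smallest possible combined total.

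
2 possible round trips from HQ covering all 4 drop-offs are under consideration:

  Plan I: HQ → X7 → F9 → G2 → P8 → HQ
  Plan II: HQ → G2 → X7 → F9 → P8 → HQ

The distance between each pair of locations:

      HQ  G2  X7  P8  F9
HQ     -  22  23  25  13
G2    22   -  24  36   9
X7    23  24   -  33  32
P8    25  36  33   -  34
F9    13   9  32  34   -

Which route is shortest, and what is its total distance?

125 — Plan I is the shortest.

Plan I: 23 + 32 + 9 + 36 + 25 = 125
Plan II: 22 + 24 + 32 + 34 + 25 = 137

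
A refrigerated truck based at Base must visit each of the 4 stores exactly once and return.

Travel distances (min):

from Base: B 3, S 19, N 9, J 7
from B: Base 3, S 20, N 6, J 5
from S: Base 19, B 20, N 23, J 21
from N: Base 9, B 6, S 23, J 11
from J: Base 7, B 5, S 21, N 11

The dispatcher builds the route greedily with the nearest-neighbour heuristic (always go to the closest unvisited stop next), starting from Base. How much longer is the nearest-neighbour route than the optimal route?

The nearest-neighbour route is 1 min longer than optimal.

From Base: B=3, J=7, N=9, S=19 → choose B (3).
From B: J=5, N=6, S=20 → choose J (5).
From J: N=11, S=21 → choose N (11).
From N: S=23 → choose S (23).
NN route Base → B → J → N → S → Base costs 61.
Optimal: Base → B → N → S → J → Base costs 60 (by enumerating all 12 distinct tours).
Excess = 61 − 60 = 1.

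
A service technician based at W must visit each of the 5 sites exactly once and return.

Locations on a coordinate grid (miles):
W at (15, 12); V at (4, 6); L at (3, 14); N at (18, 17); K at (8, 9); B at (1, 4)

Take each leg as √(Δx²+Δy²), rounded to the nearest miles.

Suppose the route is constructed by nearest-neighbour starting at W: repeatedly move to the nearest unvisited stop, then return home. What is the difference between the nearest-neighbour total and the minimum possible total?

Excess over optimum: 2 miles.

W: N=6, K=8, L=12, V=13, B=16 ⇒ N
N: K=13, L=15, V=18, B=21 ⇒ K
K: V=5, L=7, B=9 ⇒ V
V: B=4, L=8 ⇒ B
B: L=10 ⇒ L
NN route W → N → K → V → B → L → W costs 50.
Optimal: W → N → L → B → V → K → W costs 48 (by enumerating all 60 distinct tours).
Excess = 50 − 48 = 2.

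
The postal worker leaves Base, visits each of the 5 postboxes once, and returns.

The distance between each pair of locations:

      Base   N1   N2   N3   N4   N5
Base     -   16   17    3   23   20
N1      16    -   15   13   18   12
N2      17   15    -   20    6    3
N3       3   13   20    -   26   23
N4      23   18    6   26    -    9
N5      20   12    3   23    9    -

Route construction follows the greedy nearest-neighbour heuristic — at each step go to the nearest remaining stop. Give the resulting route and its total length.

Total distance 60 via the nearest-neighbour route Base → N3 → N1 → N5 → N2 → N4 → Base.

From Base: distances to unvisited — N3=3, N1=16, N2=17, N5=20, N4=23. Nearest is N3 (3).
From N3: distances to unvisited — N1=13, N2=20, N5=23, N4=26. Nearest is N1 (13).
From N1: distances to unvisited — N5=12, N2=15, N4=18. Nearest is N5 (12).
From N5: distances to unvisited — N2=3, N4=9. Nearest is N2 (3).
From N2: distances to unvisited — N4=6. Nearest is N4 (6).
Return N4→Base: 23.
Total = 3 + 13 + 12 + 3 + 6 + 23 = 60.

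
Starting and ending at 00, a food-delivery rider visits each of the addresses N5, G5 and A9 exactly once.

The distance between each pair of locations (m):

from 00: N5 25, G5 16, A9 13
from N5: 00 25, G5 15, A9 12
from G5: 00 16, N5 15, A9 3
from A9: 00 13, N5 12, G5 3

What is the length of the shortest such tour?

Shortest round trip = 56 m.

00-N5-G5-A9-00: 25+15+3+13 = 56
00-N5-A9-G5-00: 25+12+3+16 = 56
00-G5-N5-A9-00: 16+15+12+13 = 56
The minimum is 56.
One optimal route: 00 → N5 → G5 → A9 → 00 (or its reverse).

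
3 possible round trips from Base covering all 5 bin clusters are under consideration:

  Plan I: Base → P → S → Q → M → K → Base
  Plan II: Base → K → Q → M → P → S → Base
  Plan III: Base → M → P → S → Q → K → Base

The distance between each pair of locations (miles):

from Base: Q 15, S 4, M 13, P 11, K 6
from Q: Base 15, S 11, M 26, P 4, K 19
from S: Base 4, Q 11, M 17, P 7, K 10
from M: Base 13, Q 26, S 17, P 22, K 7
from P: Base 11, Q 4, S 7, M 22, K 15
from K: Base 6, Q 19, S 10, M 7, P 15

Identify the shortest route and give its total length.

Plan I: 11 + 7 + 11 + 26 + 7 + 6 = 68
Plan II: 6 + 19 + 26 + 22 + 7 + 4 = 84
Plan III: 13 + 22 + 7 + 11 + 19 + 6 = 78

Shortest is Plan I, total 68 miles.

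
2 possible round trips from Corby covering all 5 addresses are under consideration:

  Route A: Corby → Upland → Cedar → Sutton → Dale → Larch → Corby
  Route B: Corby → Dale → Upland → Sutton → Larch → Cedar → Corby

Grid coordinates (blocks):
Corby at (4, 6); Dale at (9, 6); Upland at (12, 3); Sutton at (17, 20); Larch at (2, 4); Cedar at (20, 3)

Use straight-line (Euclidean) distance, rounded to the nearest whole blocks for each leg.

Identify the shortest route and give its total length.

60 blocks — Route A is the shortest.

Route A: 9 + 8 + 17 + 16 + 7 + 3 = 60
Route B: 5 + 4 + 18 + 22 + 18 + 16 = 83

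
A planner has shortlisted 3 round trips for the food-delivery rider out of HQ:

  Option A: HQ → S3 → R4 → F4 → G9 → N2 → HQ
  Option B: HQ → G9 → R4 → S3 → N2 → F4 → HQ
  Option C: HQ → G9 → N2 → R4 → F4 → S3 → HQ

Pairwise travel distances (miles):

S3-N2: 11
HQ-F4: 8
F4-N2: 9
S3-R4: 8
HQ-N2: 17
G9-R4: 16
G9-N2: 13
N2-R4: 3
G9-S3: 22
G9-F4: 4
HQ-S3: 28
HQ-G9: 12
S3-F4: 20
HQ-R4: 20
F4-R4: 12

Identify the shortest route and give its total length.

64 miles — Option B is the shortest.

Option A: 28 + 8 + 12 + 4 + 13 + 17 = 82
Option B: 12 + 16 + 8 + 11 + 9 + 8 = 64
Option C: 12 + 13 + 3 + 12 + 20 + 28 = 88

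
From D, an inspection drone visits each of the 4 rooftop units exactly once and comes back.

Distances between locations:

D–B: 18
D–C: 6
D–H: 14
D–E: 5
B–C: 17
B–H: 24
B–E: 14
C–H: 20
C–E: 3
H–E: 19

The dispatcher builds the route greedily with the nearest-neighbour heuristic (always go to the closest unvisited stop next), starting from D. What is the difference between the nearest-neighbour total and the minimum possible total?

From D: E=5, C=6, H=14, B=18 → choose E (5).
From E: C=3, B=14, H=19 → choose C (3).
From C: B=17, H=20 → choose B (17).
From B: H=24 → choose H (24).
NN route D → E → C → B → H → D costs 63.
Optimal: D → C → E → B → H → D costs 61 (by enumerating all 12 distinct tours).
Excess = 63 − 61 = 2.

Excess over optimum: 2.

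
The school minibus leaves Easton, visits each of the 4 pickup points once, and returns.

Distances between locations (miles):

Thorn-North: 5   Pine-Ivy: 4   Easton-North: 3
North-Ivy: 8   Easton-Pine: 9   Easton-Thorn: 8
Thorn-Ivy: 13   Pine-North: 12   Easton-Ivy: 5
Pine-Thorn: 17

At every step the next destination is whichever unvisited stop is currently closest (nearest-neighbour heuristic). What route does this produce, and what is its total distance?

From Easton: distances to unvisited — North=3, Ivy=5, Thorn=8, Pine=9. Nearest is North (3).
From North: distances to unvisited — Thorn=5, Ivy=8, Pine=12. Nearest is Thorn (5).
From Thorn: distances to unvisited — Ivy=13, Pine=17. Nearest is Ivy (13).
From Ivy: distances to unvisited — Pine=4. Nearest is Pine (4).
Return Pine→Easton: 9.
Total = 3 + 5 + 13 + 4 + 9 = 34.

Total distance 34 miles via the nearest-neighbour route Easton → North → Thorn → Ivy → Pine → Easton.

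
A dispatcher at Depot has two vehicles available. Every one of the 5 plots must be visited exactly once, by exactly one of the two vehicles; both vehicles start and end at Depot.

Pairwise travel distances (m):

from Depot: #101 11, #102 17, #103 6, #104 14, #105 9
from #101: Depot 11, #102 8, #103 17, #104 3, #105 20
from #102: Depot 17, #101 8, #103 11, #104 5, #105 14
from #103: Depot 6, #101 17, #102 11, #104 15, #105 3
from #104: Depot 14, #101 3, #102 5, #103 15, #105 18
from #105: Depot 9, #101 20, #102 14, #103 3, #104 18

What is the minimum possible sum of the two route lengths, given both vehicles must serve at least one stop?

Check every non-empty split of the stops between the two vehicles; for each half take its own optimal tour:
  {#101} + {#102, #103, #104, #105}: 22 + 42 = 64
  {#102} + {#101, #103, #104, #105}: 34 + 41 = 75
  {#101, #102} + {#103, #104, #105}: 36 + 41 = 77
  {#103} + {#101, #102, #104, #105}: 12 + 42 = 54
  {#101, #103} + {#102, #104, #105}: 34 + 42 = 76
  {#102, #103} + {#101, #104, #105}: 34 + 41 = 75
  … (15 splits in total)
Best: vehicle 1 Depot → #103 → Depot = 12; vehicle 2 Depot → #101 → #104 → #102 → #105 → Depot = 42; combined 54.

54 m — the smallest possible combined total.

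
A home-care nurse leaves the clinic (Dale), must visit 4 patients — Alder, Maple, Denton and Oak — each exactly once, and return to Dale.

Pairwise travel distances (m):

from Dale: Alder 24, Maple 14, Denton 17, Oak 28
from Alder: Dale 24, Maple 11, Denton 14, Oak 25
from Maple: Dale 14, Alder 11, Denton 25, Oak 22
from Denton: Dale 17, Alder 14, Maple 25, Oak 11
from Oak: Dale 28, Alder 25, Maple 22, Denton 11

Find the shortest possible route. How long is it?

With 4 stops there are 4!/2 = 12 distinct round trips (a route and its reverse cost the same).
Dale - Alder - Maple - Denton - Oak - Dale: 24+11+25+11+28 = 99
Dale - Alder - Maple - Oak - Denton - Dale: 24+11+22+11+17 = 85
Dale - Alder - Denton - Maple - Oak - Dale: 24+14+25+22+28 = 113
Dale - Alder - Denton - Oak - Maple - Dale: 24+14+11+22+14 = 85
Dale - Alder - Oak - Maple - Denton - Dale: 24+25+22+25+17 = 113
Dale - Alder - Oak - Denton - Maple - Dale: 24+25+11+25+14 = 99
Dale - Maple - Alder - Denton - Oak - Dale: 14+11+14+11+28 = 78
Dale - Maple - Alder - Oak - Denton - Dale: 14+11+25+11+17 = 78
Dale - Maple - Denton - Alder - Oak - Dale: 14+25+14+25+28 = 106
Dale - Maple - Oak - Alder - Denton - Dale: 14+22+25+14+17 = 92
Dale - Denton - Alder - Maple - Oak - Dale: 17+14+11+22+28 = 92
Dale - Denton - Maple - Alder - Oak - Dale: 17+25+11+25+28 = 106
The minimum is 78.
One optimal route: Dale → Maple → Alder → Denton → Oak → Dale (or its reverse).

78 m — the shortest possible round trip.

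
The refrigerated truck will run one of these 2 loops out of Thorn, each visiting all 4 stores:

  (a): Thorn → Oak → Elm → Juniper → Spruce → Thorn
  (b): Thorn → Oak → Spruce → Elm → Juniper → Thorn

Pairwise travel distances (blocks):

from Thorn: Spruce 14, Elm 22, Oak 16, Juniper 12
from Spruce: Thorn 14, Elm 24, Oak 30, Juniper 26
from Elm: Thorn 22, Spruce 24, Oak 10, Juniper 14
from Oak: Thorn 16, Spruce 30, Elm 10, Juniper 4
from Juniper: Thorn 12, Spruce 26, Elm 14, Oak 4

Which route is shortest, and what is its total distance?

80 blocks — (a) is the shortest.

(a): 16 + 10 + 14 + 26 + 14 = 80
(b): 16 + 30 + 24 + 14 + 12 = 96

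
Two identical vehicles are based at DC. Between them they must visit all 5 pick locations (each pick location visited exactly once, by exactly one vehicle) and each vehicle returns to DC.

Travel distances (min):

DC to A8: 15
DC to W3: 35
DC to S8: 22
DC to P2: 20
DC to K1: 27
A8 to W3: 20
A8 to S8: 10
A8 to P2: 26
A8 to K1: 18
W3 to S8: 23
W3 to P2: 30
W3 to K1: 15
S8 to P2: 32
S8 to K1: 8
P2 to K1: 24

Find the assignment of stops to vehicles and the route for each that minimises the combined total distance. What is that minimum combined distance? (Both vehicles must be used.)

120 min — the smallest possible combined total.

Try each way of splitting the stops between the two vehicles (each non-empty) and, for each split, find the best tour for each vehicle:
  {A8} + {W3, S8, P2, K1}: 30 + 95 = 125
  {W3} + {A8, S8, P2, K1}: 70 + 77 = 147
  {A8, W3} + {S8, P2, K1}: 70 + 74 = 144
  {S8} + {A8, W3, P2, K1}: 44 + 94 = 138
  {A8, S8} + {W3, P2, K1}: 47 + 92 = 139
  {W3, S8} + {A8, P2, K1}: 80 + 77 = 157
  … (15 splits in total)
  {P2} + {A8, W3, S8, K1}: 40 + 80 = 120  ← best
Best: vehicle 1 DC → P2 → DC = 40; vehicle 2 DC → A8 → W3 → K1 → S8 → DC = 80; combined 120.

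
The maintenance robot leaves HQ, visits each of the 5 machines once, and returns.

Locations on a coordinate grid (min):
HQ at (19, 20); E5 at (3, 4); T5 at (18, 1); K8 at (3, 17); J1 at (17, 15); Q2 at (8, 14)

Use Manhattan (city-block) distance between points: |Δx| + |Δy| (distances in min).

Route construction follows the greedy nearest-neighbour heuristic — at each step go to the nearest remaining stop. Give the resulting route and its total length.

Nearest-neighbour total = 76 min; route HQ → J1 → Q2 → K8 → E5 → T5 → HQ.

From HQ: distances to unvisited — J1=7, Q2=17, K8=19, T5=20, E5=32. Nearest is J1 (7).
From J1: distances to unvisited — Q2=10, T5=15, K8=16, E5=25. Nearest is Q2 (10).
From Q2: distances to unvisited — K8=8, E5=15, T5=23. Nearest is K8 (8).
From K8: distances to unvisited — E5=13, T5=31. Nearest is E5 (13).
From E5: distances to unvisited — T5=18. Nearest is T5 (18).
Return T5→HQ: 20.
Total = 7 + 10 + 8 + 13 + 18 + 20 = 76.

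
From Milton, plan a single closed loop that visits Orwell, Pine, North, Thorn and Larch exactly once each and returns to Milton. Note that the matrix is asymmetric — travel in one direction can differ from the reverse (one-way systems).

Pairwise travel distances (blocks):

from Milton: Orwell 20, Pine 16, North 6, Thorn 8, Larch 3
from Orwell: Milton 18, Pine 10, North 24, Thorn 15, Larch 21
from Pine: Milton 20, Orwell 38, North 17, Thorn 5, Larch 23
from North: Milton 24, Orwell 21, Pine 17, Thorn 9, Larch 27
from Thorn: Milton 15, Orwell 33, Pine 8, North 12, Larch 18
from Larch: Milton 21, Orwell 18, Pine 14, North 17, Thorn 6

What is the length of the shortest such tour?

Milton - Orwell - Pine - North - Thorn - Larch - Milton: 20+10+17+9+18+21 = 95
Milton - Orwell - Pine - North - Larch - Thorn - Milton: 20+10+17+27+6+15 = 95
Milton - Orwell - Pine - Thorn - North - Larch - Milton: 20+10+5+12+27+21 = 95
Milton - Orwell - Pine - Thorn - Larch - North - Milton: 20+10+5+18+17+24 = 94
Milton - Orwell - Pine - Larch - North - Thorn - Milton: 20+10+23+17+9+15 = 94
Milton - Orwell - Pine - Larch - Thorn - North - Milton: 20+10+23+6+12+24 = 95
Milton - Orwell - North - Pine - Thorn - Larch - Milton: 20+24+17+5+18+21 = 105
Milton - Orwell - North - Pine - Larch - Thorn - Milton: 20+24+17+23+6+15 = 105
Milton - Orwell - North - Thorn - Pine - Larch - Milton: 20+24+9+8+23+21 = 105
Milton - Orwell - North - Thorn - Larch - Pine - Milton: 20+24+9+18+14+20 = 105
Milton - Orwell - North - Larch - Pine - Thorn - Milton: 20+24+27+14+5+15 = 105
Milton - Orwell - North - Larch - Thorn - Pine - Milton: 20+24+27+6+8+20 = 105
Milton - Orwell - Thorn - Pine - North - Larch - Milton: 20+15+8+17+27+21 = 108
Milton - Orwell - Thorn - Pine - Larch - North - Milton: 20+15+8+23+17+24 = 107
… (106 more)
Milton - Larch - North - Orwell - Pine - Thorn - Milton: 3+17+21+10+5+15 = 71  ← best
The minimum is 71.
One optimal route: Milton → Larch → North → Orwell → Pine → Thorn → Milton.

71 blocks — the shortest possible round trip.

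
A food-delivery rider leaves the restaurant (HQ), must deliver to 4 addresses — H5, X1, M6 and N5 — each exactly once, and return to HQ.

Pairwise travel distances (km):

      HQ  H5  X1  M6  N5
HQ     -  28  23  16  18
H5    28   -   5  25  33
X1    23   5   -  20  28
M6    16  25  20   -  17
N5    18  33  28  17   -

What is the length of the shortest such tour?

There are 12 distinct closed tours to check (reversals are equivalent).
HQ - H5 - X1 - M6 - N5 - HQ: 28+5+20+17+18 = 88
HQ - H5 - X1 - N5 - M6 - HQ: 28+5+28+17+16 = 94
HQ - H5 - M6 - X1 - N5 - HQ: 28+25+20+28+18 = 119
HQ - H5 - M6 - N5 - X1 - HQ: 28+25+17+28+23 = 121
HQ - H5 - N5 - X1 - M6 - HQ: 28+33+28+20+16 = 125
HQ - H5 - N5 - M6 - X1 - HQ: 28+33+17+20+23 = 121
HQ - X1 - H5 - M6 - N5 - HQ: 23+5+25+17+18 = 88
HQ - X1 - H5 - N5 - M6 - HQ: 23+5+33+17+16 = 94
HQ - X1 - M6 - H5 - N5 - HQ: 23+20+25+33+18 = 119
HQ - X1 - N5 - H5 - M6 - HQ: 23+28+33+25+16 = 125
HQ - M6 - H5 - X1 - N5 - HQ: 16+25+5+28+18 = 92
HQ - M6 - X1 - H5 - N5 - HQ: 16+20+5+33+18 = 92
The minimum is 88.
One optimal route: HQ → H5 → X1 → M6 → N5 → HQ (or its reverse).

Shortest round trip = 88 km.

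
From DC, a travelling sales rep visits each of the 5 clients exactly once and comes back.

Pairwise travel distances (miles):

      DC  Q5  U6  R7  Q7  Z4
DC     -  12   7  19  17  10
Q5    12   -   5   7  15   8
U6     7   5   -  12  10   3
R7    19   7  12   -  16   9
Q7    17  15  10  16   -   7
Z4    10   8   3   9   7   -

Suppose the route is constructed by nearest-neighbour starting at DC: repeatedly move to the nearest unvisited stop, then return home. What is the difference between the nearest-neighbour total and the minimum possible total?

The nearest-neighbour route is 6 miles longer than optimal.

From DC: U6=7, Z4=10, Q5=12, Q7=17, R7=19 → choose U6 (7).
From U6: Z4=3, Q5=5, Q7=10, R7=12 → choose Z4 (3).
From Z4: Q7=7, Q5=8, R7=9 → choose Q7 (7).
From Q7: Q5=15, R7=16 → choose Q5 (15).
From Q5: R7=7 → choose R7 (7).
NN route DC → U6 → Z4 → Q7 → Q5 → R7 → DC costs 58.
Optimal: DC → Q5 → R7 → Q7 → Z4 → U6 → DC costs 52 (by enumerating all 60 distinct tours).
Excess = 58 − 52 = 6.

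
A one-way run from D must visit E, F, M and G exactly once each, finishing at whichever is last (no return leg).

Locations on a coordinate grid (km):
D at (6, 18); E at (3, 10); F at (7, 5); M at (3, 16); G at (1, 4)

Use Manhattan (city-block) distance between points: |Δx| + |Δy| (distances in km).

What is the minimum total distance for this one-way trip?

26 km — the minimum one-way total.

There are 4! = 24 possible orderings.
D → E → F → M → G: 11+9+15+14 = 49
D → E → F → G → M: 11+9+7+14 = 41
D → E → M → F → G: 11+6+15+7 = 39
D → E → M → G → F: 11+6+14+7 = 38
D → E → G → F → M: 11+8+7+15 = 41
D → E → G → M → F: 11+8+14+15 = 48
D → F → E → M → G: 14+9+6+14 = 43
D → F → E → G → M: 14+9+8+14 = 45
D → F → M → E → G: 14+15+6+8 = 43
D → F → M → G → E: 14+15+14+8 = 51
D → F → G → E → M: 14+7+8+6 = 35
D → F → G → M → E: 14+7+14+6 = 41
D → M → E → F → G: 5+6+9+7 = 27
D → M → E → G → F: 5+6+8+7 = 26
… (10 more)
The minimum is 26.
One shortest path: D → M → E → G → F.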